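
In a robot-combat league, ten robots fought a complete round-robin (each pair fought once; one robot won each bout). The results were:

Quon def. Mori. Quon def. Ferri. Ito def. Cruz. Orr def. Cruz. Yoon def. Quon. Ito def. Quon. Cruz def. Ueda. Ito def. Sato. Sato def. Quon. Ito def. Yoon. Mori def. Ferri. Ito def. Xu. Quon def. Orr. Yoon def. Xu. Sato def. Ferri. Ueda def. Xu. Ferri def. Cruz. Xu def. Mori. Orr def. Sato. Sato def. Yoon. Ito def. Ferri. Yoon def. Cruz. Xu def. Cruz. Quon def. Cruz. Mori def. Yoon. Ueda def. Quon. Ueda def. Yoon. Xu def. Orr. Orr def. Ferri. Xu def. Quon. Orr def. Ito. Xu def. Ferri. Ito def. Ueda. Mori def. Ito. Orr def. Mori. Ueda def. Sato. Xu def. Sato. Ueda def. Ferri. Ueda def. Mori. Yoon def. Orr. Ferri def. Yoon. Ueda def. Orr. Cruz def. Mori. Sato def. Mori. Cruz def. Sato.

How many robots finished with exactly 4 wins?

Win totals: Ito 7, Orr 5, Mori 3, Quon 4, Xu 6, Sato 4, Yoon 4, Ferri 2, Ueda 7, Cruz 3.
Exactly 4: Quon, Sato, Yoon — 3 robots.

3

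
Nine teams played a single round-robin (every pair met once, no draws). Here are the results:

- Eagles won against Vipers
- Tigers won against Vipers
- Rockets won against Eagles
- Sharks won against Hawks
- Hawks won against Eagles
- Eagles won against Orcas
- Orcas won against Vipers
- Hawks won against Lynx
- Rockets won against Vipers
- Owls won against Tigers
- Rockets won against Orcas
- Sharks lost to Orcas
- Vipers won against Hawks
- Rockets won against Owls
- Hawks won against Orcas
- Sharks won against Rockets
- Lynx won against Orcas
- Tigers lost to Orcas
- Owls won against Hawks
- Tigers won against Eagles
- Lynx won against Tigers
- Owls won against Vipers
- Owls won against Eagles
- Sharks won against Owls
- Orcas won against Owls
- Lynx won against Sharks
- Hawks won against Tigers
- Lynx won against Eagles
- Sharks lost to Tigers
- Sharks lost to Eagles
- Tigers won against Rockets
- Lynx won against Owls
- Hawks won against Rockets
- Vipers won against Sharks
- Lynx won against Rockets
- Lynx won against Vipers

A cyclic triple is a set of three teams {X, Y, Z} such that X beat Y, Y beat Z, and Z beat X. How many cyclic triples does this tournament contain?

Win totals: Vipers 2, Sharks 3, Owls 4, Hawks 5, Orcas 4, Eagles 3, Tigers 4, Lynx 7, Rockets 4.
A team with w wins dominates both others in C(w,2) triples; summing gives 1 + 3 + 6 + 10 + 6 + 3 + 6 + 21 + 6 = 62 transitive triples.
Total triples C(9,3) = 84, so cyclic triples = 84 − 62 = 22.

22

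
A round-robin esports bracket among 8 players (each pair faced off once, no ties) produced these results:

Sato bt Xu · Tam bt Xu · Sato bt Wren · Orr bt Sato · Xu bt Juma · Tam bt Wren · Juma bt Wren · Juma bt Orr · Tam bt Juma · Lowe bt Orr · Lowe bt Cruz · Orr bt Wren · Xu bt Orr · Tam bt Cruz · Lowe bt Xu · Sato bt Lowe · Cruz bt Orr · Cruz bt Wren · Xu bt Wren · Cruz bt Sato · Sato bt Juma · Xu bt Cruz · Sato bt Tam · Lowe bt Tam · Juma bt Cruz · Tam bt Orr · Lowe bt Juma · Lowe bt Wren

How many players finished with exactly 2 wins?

1

Win totals: Orr 2, Xu 4, Cruz 3, Lowe 6, Juma 3, Wren 0, Sato 5, Tam 5.
Exactly 2: Orr — 1 player.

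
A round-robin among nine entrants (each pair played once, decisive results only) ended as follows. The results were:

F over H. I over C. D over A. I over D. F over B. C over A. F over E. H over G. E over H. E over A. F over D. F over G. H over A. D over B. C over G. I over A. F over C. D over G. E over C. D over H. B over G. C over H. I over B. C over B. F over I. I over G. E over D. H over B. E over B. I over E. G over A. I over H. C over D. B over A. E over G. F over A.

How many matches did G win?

1

G's results: beat A; lost to B, C, D, E, F, H, I.
That is 1 win.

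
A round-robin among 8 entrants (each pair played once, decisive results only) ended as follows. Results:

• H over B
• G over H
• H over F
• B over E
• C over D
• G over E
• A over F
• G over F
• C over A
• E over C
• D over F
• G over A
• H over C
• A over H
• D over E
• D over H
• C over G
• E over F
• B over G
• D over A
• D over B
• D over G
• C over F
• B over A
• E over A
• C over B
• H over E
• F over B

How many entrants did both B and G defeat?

2

B beat: A, E, G.
G beat: A, E, F, H.
Both beat: A, E — 2.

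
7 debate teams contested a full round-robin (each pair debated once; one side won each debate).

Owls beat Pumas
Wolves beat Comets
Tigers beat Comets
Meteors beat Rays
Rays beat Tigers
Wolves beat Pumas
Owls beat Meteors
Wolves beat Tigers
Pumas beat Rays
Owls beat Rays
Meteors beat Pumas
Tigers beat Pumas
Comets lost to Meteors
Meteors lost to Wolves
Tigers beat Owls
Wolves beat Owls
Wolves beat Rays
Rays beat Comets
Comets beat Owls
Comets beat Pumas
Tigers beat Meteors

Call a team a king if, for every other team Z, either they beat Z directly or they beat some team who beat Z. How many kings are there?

Rays cannot reach Wolves in two steps.
Owls cannot reach Wolves in two steps.
Meteors cannot reach Wolves in two steps.
Wolves reaches everyone (king).
Tigers cannot reach Wolves in two steps.
Pumas cannot reach Owls, Meteors, Wolves in two steps.
Comets cannot reach Wolves, Tigers in two steps.
Kings: Wolves — 1.

1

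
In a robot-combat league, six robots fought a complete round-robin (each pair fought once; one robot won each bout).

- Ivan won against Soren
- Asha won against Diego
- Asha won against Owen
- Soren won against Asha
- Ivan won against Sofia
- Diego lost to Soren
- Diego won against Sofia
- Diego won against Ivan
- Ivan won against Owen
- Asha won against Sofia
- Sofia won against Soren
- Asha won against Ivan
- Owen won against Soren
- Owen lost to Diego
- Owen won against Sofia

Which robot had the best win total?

Asha

Win totals: Soren 2, Ivan 3, Asha 4, Diego 3, Sofia 1, Owen 2.
Asha leads with 4 wins (next highest: 3).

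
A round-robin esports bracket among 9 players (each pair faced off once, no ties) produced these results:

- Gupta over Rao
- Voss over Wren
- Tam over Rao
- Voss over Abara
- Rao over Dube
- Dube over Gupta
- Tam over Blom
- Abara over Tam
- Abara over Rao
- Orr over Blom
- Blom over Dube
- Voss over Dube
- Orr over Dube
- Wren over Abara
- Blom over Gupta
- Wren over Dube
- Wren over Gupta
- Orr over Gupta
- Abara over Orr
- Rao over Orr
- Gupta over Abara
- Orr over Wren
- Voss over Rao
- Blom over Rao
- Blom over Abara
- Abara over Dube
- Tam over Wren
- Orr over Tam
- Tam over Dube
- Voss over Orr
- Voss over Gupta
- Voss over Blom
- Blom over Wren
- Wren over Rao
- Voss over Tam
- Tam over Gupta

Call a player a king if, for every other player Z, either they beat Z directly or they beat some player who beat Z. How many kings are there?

1

Blom cannot reach Voss in two steps.
Voss reaches everyone (king).
Wren cannot reach Blom, Voss in two steps.
Tam cannot reach Voss in two steps.
Gupta cannot reach Blom, Voss, Wren in two steps.
Dube cannot reach Blom, Voss, Wren, Tam, Orr in two steps.
Abara cannot reach Voss in two steps.
Orr cannot reach Voss in two steps.
Rao cannot reach Voss, Abara in two steps.
Kings: Voss — 1.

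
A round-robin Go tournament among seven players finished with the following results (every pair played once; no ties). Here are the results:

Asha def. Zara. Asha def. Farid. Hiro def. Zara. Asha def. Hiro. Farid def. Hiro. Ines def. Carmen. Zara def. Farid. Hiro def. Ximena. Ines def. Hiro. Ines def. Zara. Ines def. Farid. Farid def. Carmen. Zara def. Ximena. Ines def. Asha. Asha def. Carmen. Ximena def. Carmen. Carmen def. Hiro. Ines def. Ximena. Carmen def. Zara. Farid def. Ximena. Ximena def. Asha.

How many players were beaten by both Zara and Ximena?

0

Zara beat: Farid, Ximena.
Ximena beat: Carmen, Asha.
No one was beaten by both.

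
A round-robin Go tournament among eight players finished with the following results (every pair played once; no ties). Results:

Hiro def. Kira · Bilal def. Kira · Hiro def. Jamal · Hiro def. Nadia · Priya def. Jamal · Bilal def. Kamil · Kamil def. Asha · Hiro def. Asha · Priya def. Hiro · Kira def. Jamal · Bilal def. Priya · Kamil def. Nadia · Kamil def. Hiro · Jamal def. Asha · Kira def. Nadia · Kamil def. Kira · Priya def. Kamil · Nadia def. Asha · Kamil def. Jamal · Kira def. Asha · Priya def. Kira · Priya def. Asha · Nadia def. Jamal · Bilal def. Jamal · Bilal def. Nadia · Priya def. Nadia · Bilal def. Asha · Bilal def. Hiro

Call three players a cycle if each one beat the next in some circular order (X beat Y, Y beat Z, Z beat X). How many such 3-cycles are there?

0

Win totals: Kira 3, Priya 6, Bilal 7, Kamil 5, Hiro 4, Asha 0, Nadia 2, Jamal 1.
A player with w wins dominates both others in C(w,2) triples; summing gives 3 + 15 + 21 + 10 + 6 + 0 + 1 + 0 = 56 transitive triples.
Total triples C(8,3) = 56, so cyclic triples = 56 − 56 = 0.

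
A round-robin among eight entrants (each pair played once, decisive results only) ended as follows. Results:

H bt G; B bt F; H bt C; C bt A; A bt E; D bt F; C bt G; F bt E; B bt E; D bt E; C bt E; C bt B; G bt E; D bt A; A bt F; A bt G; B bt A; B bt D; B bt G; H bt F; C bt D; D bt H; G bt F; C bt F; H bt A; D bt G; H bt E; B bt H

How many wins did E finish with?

0

E's results: beat no one; lost to A, B, C, D, F, G, H.
That is 0 wins.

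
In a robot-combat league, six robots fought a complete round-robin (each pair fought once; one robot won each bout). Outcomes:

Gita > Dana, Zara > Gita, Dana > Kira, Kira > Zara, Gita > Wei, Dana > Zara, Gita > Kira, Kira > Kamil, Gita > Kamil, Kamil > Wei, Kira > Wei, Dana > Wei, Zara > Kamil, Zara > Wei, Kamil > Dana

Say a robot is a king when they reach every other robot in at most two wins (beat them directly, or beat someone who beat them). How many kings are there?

Zara reaches everyone (king).
Wei cannot reach Zara, Kira, Gita, Dana, Kamil in two steps.
Kira reaches everyone (king).
Gita reaches everyone (king).
Dana reaches everyone (king).
Kamil cannot reach Gita in two steps.
Kings: Zara, Kira, Gita, Dana — 4.

4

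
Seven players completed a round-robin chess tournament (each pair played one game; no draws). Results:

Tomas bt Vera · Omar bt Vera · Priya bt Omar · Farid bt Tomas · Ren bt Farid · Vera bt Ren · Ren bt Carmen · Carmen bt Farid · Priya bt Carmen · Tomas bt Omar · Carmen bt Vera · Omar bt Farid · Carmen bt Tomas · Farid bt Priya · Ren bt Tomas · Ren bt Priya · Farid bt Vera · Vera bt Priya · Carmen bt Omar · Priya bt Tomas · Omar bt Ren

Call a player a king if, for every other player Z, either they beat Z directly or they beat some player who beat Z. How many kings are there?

6

Farid reaches everyone (king).
Tomas cannot reach Carmen in two steps.
Ren reaches everyone (king).
Carmen reaches everyone (king).
Priya reaches everyone (king).
Vera reaches everyone (king).
Omar reaches everyone (king).
Kings: Farid, Ren, Carmen, Priya, Vera, Omar — 6.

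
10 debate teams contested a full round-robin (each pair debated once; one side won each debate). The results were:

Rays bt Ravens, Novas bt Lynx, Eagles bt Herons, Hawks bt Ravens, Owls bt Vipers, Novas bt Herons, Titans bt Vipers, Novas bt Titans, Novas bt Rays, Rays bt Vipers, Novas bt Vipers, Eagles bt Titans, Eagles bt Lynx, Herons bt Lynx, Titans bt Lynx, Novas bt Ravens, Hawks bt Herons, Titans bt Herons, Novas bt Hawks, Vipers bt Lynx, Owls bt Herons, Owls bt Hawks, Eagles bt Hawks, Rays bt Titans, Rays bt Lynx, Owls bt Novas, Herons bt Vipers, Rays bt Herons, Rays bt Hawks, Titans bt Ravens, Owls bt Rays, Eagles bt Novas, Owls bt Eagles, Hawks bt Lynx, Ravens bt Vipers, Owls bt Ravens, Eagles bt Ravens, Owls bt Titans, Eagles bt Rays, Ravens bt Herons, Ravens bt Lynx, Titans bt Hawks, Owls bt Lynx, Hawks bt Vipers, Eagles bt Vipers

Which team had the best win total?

Owls

Win totals: Vipers 1, Eagles 8, Rays 6, Ravens 3, Herons 2, Owls 9, Lynx 0, Novas 7, Hawks 4, Titans 5.
Owls leads with 9 wins (next highest: 8).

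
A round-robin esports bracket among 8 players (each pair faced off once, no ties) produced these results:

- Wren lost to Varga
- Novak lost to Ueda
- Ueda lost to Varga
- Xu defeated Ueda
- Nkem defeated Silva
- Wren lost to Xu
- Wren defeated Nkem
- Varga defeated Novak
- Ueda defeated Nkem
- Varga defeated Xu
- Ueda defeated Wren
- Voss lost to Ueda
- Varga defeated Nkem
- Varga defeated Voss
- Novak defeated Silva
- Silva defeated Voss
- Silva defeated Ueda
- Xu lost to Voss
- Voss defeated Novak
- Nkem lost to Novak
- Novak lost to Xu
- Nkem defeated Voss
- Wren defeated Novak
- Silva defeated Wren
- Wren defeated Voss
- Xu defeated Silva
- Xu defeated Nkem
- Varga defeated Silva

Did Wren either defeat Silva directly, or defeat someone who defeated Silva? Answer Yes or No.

Wren did not beat Silva directly.
Wren beat Nkem, Novak, Voss. Of those, Nkem beat Silva.

Yes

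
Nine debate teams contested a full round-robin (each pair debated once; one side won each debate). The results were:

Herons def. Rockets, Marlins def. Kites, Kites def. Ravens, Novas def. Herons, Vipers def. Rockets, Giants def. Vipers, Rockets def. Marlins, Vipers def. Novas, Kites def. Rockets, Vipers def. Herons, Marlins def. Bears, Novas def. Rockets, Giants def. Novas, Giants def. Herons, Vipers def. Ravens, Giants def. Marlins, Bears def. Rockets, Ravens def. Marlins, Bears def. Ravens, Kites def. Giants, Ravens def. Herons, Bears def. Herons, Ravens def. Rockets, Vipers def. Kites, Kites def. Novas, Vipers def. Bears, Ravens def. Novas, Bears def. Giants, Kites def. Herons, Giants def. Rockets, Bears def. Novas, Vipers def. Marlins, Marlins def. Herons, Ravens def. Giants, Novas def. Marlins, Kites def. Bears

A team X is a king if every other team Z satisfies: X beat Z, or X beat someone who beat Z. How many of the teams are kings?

Vipers reaches everyone (king).
Marlins cannot reach Vipers in two steps.
Novas cannot reach Vipers, Ravens, Giants in two steps.
Bears cannot reach Kites in two steps.
Rockets cannot reach Vipers, Novas, Ravens, Giants in two steps.
Ravens reaches everyone (king).
Kites reaches everyone (king).
Giants reaches everyone (king).
Herons cannot reach Vipers, Novas, Bears, Ravens, Kites, Giants in two steps.
Kings: Vipers, Ravens, Kites, Giants — 4.

4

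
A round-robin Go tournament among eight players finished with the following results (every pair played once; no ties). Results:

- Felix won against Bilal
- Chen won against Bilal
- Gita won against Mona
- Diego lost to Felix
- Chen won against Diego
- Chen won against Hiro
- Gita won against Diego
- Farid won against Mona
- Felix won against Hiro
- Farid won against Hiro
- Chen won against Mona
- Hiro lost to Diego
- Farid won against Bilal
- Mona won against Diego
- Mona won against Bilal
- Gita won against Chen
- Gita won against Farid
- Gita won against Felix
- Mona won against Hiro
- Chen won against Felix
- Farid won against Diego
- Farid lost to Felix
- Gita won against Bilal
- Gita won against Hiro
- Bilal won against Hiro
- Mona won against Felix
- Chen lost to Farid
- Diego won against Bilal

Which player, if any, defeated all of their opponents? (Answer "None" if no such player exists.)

Gita has 7 wins out of 7 opponents — a perfect record.

Gita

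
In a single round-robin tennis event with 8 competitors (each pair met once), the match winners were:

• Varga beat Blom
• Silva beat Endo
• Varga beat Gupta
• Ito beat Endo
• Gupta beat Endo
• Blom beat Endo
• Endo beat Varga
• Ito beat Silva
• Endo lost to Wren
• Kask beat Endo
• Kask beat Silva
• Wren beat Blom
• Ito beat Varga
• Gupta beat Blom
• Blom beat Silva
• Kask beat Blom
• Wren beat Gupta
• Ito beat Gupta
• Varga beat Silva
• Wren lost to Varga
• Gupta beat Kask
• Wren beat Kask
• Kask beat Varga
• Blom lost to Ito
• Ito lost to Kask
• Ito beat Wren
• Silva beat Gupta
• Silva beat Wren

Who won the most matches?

Win totals: Wren 4, Silva 3, Ito 6, Gupta 3, Endo 1, Varga 4, Blom 2, Kask 5.
Ito leads with 6 wins (next highest: 5).

Ito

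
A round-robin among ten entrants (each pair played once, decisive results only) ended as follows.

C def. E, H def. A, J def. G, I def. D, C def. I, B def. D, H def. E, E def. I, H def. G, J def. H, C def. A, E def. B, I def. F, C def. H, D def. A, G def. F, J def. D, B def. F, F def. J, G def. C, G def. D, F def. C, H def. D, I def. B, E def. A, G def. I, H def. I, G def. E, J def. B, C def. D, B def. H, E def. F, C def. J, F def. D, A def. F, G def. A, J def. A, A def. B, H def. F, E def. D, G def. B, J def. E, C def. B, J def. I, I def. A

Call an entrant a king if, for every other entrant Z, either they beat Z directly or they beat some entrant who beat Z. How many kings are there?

A cannot reach E, G, I in two steps.
B reaches everyone (king).
C reaches everyone (king).
D cannot reach C, E, G, H, I, J in two steps.
E cannot reach G in two steps.
F reaches everyone (king).
G reaches everyone (king).
H reaches everyone (king).
I cannot reach E, G in two steps.
J reaches everyone (king).
Kings: B, C, F, G, H, J — 6.

6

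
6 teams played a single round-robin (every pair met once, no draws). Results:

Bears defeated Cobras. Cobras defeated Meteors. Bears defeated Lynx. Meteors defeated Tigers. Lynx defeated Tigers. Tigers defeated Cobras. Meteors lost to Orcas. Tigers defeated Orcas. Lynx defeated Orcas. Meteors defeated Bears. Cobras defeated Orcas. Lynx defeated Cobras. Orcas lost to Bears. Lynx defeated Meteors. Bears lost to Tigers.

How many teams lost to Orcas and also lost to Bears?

Orcas beat: Meteors.
Bears beat: Orcas, Cobras, Lynx.
No one was beaten by both.

0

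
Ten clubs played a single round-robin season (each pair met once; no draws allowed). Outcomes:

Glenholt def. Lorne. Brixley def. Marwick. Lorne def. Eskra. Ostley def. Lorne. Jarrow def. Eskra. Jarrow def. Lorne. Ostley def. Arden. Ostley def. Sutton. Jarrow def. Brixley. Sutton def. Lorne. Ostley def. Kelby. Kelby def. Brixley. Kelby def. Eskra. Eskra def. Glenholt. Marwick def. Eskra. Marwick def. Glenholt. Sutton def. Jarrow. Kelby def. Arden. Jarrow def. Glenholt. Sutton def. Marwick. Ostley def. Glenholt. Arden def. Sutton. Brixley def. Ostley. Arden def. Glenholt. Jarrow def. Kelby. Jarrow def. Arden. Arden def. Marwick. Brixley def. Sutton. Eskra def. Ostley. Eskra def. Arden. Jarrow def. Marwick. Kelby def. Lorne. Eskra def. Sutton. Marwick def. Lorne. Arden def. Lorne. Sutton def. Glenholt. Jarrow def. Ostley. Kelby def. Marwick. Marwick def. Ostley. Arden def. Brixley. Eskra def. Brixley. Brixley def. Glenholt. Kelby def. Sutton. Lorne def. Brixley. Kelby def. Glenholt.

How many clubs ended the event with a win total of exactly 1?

Win totals: Brixley 4, Sutton 4, Glenholt 1, Eskra 5, Marwick 4, Kelby 7, Lorne 2, Ostley 5, Jarrow 8, Arden 5.
Exactly 1: Glenholt — 1 club.

1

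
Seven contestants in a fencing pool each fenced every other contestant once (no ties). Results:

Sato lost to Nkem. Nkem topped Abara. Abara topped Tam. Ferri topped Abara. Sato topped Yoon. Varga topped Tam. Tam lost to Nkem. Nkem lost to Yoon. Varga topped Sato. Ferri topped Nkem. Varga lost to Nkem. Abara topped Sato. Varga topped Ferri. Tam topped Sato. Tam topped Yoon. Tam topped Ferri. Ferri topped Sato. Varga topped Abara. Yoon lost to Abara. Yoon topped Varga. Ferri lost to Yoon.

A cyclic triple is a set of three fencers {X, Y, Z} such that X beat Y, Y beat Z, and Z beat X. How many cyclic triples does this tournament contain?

11

Win totals: Sato 1, Ferri 3, Abara 3, Yoon 3, Tam 3, Varga 4, Nkem 4.
A fencer with w wins dominates both others in C(w,2) triples; summing gives 0 + 3 + 3 + 3 + 3 + 6 + 6 = 24 transitive triples.
Total triples C(7,3) = 35, so cyclic triples = 35 − 24 = 11.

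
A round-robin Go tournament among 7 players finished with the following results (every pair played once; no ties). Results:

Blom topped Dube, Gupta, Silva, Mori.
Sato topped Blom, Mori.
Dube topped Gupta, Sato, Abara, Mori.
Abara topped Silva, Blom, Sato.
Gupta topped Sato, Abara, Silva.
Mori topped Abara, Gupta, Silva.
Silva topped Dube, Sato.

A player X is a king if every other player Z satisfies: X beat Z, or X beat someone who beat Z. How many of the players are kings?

7

Silva reaches everyone (king).
Dube reaches everyone (king).
Abara reaches everyone (king).
Gupta reaches everyone (king).
Blom reaches everyone (king).
Mori reaches everyone (king).
Sato reaches everyone (king).
Kings: Silva, Dube, Abara, Gupta, Blom, Mori, Sato — 7.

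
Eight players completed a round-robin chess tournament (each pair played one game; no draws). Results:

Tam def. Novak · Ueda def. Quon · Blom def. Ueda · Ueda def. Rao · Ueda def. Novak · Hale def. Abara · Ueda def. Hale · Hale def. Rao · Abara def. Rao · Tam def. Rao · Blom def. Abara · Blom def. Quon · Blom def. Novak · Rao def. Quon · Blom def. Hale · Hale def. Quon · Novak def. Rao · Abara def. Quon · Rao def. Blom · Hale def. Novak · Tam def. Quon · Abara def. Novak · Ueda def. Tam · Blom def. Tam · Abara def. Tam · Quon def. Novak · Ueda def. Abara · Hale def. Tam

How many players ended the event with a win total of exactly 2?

Win totals: Abara 4, Blom 6, Tam 3, Quon 1, Rao 2, Ueda 6, Hale 5, Novak 1.
Exactly 2: Rao — 1 player.

1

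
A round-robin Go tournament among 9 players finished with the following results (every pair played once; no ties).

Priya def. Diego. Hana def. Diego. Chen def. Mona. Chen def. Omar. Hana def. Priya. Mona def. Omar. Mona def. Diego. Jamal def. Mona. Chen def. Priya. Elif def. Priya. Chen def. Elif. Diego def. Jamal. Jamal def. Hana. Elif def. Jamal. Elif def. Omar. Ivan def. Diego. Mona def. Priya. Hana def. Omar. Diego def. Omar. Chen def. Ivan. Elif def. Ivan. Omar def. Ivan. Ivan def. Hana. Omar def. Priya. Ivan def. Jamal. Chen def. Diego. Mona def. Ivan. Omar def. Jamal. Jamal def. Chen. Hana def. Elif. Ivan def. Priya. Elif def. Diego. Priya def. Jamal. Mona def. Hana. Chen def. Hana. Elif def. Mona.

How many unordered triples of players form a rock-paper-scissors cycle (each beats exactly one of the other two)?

Win totals: Jamal 3, Ivan 4, Chen 7, Diego 2, Omar 3, Mona 5, Priya 2, Hana 4, Elif 6.
A player with w wins dominates both others in C(w,2) triples; summing gives 3 + 6 + 21 + 1 + 3 + 10 + 1 + 6 + 15 = 66 transitive triples.
Total triples C(9,3) = 84, so cyclic triples = 84 − 66 = 18.

18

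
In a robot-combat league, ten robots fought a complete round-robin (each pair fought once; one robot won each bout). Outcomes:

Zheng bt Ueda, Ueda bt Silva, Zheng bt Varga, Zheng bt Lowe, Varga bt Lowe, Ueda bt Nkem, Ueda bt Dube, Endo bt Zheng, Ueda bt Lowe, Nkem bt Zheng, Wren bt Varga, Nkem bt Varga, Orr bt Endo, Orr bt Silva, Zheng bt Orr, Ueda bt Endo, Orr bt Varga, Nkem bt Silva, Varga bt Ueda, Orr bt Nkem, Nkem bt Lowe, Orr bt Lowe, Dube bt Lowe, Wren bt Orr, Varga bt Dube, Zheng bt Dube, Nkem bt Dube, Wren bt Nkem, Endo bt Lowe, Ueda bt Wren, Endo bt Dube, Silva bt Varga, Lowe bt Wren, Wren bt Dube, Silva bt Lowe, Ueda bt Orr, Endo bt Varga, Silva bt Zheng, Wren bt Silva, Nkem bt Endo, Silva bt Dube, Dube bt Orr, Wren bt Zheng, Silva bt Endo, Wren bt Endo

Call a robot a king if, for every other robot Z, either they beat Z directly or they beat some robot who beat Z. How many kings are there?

Wren reaches everyone (king).
Dube cannot reach Zheng, Ueda in two steps.
Silva cannot reach Nkem in two steps.
Zheng reaches everyone (king).
Lowe cannot reach Ueda in two steps.
Ueda reaches everyone (king).
Orr reaches everyone (king).
Varga cannot reach Zheng in two steps.
Endo cannot reach Silva, Nkem in two steps.
Nkem reaches everyone (king).
Kings: Wren, Zheng, Ueda, Orr, Nkem — 5.

5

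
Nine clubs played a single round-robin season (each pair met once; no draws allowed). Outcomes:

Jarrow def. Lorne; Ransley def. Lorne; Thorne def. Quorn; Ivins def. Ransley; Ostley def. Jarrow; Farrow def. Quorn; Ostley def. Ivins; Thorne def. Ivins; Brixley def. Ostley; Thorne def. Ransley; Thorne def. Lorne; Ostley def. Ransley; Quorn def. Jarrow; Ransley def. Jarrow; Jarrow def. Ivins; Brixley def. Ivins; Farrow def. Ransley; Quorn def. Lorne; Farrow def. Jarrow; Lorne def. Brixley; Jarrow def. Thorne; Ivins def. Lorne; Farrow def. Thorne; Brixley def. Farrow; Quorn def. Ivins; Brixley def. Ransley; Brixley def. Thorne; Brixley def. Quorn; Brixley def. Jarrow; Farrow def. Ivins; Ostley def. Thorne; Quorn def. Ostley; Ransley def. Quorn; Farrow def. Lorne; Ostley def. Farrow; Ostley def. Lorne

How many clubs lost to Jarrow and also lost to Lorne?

0

Jarrow beat: Lorne, Thorne, Ivins.
Lorne beat: Brixley.
No one was beaten by both.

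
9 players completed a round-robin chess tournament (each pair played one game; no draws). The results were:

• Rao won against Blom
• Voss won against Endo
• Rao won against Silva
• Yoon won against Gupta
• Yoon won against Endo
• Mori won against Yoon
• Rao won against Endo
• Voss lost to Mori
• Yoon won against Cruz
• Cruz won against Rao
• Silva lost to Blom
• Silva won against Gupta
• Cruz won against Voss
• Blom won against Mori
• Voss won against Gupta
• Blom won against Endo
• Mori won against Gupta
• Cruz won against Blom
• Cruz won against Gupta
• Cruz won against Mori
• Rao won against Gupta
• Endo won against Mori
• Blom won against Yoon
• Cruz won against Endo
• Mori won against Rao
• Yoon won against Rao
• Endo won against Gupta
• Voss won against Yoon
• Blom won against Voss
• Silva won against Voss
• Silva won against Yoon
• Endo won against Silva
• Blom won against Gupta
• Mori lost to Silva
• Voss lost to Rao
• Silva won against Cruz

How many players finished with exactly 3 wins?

2

Win totals: Yoon 4, Gupta 0, Cruz 6, Rao 5, Silva 5, Endo 3, Voss 3, Blom 6, Mori 4.
Exactly 3: Endo, Voss — 2 players.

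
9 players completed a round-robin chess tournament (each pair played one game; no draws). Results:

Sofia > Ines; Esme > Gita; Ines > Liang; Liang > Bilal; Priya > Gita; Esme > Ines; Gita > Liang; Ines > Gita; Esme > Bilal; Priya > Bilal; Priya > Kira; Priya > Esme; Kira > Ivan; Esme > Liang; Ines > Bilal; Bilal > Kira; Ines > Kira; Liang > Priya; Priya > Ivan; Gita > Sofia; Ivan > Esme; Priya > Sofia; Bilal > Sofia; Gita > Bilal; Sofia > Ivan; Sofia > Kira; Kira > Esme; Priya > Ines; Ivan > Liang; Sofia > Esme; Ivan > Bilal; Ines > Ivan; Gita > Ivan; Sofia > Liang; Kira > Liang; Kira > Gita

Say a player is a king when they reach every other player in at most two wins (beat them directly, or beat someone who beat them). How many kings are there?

Ivan reaches everyone (king).
Kira reaches everyone (king).
Esme reaches everyone (king).
Ines reaches everyone (king).
Sofia reaches everyone (king).
Bilal cannot reach Priya in two steps.
Priya reaches everyone (king).
Gita reaches everyone (king).
Liang reaches everyone (king).
Kings: Ivan, Kira, Esme, Ines, Sofia, Priya, Gita, Liang — 8.

8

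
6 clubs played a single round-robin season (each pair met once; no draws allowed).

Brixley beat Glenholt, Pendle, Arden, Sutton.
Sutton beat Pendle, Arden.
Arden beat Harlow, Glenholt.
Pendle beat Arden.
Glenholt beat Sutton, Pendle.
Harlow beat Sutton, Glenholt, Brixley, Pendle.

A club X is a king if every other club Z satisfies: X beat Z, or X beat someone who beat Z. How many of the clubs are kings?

3

Pendle cannot reach Brixley, Sutton in two steps.
Brixley reaches everyone (king).
Glenholt cannot reach Brixley, Harlow in two steps.
Sutton cannot reach Brixley in two steps.
Arden reaches everyone (king).
Harlow reaches everyone (king).
Kings: Brixley, Arden, Harlow — 3.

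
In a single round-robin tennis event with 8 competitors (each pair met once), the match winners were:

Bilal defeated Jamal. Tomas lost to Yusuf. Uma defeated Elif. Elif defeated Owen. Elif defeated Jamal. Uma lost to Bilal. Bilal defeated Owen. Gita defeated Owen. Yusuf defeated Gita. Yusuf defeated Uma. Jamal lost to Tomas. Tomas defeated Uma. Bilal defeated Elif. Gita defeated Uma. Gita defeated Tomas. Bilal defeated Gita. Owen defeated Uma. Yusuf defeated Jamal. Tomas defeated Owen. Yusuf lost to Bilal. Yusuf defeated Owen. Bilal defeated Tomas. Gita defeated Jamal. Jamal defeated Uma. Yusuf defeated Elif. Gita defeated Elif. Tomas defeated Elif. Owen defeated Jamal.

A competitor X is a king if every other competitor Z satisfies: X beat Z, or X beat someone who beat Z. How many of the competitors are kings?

1

Tomas cannot reach Yusuf, Bilal, Gita in two steps.
Owen cannot reach Tomas, Yusuf, Bilal, Gita in two steps.
Jamal cannot reach Tomas, Owen, Yusuf, Bilal, Gita in two steps.
Yusuf cannot reach Bilal in two steps.
Elif cannot reach Tomas, Yusuf, Bilal, Gita in two steps.
Bilal reaches everyone (king).
Gita cannot reach Yusuf, Bilal in two steps.
Uma cannot reach Tomas, Yusuf, Bilal, Gita in two steps.
Kings: Bilal — 1.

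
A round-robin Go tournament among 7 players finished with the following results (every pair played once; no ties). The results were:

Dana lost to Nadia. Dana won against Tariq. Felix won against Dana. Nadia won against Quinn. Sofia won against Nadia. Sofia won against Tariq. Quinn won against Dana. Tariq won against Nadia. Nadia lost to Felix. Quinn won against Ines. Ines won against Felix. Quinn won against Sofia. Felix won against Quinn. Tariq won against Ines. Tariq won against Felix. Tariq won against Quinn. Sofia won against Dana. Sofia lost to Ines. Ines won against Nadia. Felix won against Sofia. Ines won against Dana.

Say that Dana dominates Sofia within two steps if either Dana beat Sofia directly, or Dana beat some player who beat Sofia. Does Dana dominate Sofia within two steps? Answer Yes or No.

Dana did not beat Sofia directly.
Dana beat Tariq, but each of them lost to Sofia. No two-step path.

No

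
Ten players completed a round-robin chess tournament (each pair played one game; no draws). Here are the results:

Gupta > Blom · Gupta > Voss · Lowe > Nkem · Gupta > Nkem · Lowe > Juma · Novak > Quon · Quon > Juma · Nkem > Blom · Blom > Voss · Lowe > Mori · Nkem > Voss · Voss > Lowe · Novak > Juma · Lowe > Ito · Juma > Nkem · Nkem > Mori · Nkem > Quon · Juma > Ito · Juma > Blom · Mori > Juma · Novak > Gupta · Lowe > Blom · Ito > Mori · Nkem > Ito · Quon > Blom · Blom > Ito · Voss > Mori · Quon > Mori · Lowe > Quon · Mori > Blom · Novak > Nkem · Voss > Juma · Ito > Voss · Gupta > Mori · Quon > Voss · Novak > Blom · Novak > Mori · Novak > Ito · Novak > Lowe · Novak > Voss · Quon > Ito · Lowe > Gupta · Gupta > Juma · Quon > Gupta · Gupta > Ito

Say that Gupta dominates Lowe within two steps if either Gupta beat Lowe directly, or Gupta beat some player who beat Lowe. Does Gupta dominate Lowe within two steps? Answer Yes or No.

Gupta did not beat Lowe directly.
Gupta beat Nkem, Juma, Blom, Mori, Ito, Voss. Of those, Voss beat Lowe.

Yes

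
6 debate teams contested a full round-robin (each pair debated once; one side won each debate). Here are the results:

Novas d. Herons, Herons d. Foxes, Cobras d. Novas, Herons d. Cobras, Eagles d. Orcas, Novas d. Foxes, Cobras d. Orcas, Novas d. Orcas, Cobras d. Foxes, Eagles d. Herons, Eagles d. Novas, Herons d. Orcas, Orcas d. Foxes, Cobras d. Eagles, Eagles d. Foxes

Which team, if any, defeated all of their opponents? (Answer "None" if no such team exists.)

Highest win total is Eagles with 4 (out of 5 possible).
Eagles lost to Cobras, so no team went undefeated.

None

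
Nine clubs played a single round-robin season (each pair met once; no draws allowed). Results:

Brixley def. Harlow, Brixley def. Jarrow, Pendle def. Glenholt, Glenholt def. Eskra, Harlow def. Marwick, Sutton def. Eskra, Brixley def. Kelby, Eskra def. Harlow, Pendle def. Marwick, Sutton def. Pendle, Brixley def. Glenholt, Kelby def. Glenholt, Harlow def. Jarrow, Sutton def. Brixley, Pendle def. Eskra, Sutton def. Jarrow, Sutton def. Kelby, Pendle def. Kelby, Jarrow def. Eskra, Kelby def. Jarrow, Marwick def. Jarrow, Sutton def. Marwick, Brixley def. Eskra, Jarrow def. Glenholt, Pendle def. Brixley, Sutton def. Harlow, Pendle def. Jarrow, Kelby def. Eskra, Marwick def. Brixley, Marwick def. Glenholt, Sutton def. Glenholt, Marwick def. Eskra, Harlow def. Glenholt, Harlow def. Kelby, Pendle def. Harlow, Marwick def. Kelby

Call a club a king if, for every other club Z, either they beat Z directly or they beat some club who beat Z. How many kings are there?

Marwick cannot reach Sutton, Pendle in two steps.
Kelby cannot reach Marwick, Brixley, Sutton, Pendle in two steps.
Jarrow cannot reach Marwick, Kelby, Brixley, Sutton, Pendle in two steps.
Brixley cannot reach Sutton, Pendle in two steps.
Sutton reaches everyone (king).
Pendle cannot reach Sutton in two steps.
Harlow cannot reach Sutton, Pendle in two steps.
Eskra cannot reach Brixley, Sutton, Pendle in two steps.
Glenholt cannot reach Marwick, Kelby, Jarrow, Brixley, Sutton, Pendle in two steps.
Kings: Sutton — 1.

1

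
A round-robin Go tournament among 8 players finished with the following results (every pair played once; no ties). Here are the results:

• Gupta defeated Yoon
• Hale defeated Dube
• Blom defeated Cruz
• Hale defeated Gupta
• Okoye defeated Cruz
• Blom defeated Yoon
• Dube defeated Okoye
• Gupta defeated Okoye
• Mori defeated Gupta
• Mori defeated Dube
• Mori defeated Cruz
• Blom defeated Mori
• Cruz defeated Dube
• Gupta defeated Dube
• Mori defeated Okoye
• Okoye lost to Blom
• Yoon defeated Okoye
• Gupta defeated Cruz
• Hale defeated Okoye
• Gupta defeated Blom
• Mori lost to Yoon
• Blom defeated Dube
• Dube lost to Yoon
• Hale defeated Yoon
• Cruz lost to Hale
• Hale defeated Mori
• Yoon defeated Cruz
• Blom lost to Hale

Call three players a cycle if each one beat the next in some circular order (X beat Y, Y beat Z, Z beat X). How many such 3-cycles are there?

3

Win totals: Okoye 1, Gupta 5, Blom 5, Dube 1, Hale 7, Yoon 4, Cruz 1, Mori 4.
A player with w wins dominates both others in C(w,2) triples; summing gives 0 + 10 + 10 + 0 + 21 + 6 + 0 + 6 = 53 transitive triples.
Total triples C(8,3) = 56, so cyclic triples = 56 − 53 = 3.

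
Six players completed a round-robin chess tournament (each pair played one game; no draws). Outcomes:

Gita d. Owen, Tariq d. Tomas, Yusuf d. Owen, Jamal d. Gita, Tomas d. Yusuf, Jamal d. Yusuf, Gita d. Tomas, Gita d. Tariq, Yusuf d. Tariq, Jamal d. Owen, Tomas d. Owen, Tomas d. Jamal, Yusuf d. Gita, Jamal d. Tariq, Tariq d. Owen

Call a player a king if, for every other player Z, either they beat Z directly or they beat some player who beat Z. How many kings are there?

Jamal reaches everyone (king).
Owen cannot reach Jamal, Tariq, Gita, Tomas, Yusuf in two steps.
Tariq cannot reach Gita in two steps.
Gita reaches everyone (king).
Tomas reaches everyone (king).
Yusuf cannot reach Jamal in two steps.
Kings: Jamal, Gita, Tomas — 3.

3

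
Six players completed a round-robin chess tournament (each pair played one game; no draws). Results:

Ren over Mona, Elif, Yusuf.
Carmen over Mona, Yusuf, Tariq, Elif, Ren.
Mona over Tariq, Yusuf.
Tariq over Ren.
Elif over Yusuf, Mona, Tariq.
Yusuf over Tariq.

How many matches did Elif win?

Elif's results: beat Mona, Yusuf, Tariq; lost to Carmen, Ren.
That is 3 wins.

3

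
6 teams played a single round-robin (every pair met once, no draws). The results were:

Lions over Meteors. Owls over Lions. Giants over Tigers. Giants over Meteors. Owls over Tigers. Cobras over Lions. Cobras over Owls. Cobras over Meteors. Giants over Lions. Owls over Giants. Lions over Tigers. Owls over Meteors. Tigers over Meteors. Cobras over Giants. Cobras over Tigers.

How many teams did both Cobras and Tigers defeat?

Cobras beat: Tigers, Lions, Meteors, Giants, Owls.
Tigers beat: Meteors.
Both beat: Meteors — 1.

1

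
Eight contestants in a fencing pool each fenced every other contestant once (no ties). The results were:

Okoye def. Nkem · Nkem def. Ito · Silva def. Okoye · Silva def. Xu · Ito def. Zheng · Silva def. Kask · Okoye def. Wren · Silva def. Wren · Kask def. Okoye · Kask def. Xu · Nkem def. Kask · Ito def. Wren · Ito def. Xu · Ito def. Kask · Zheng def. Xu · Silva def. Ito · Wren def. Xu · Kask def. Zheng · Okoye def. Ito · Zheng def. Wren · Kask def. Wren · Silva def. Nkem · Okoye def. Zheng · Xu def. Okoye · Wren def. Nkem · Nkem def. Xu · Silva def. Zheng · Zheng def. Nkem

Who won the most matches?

Silva

Win totals: Kask 4, Zheng 3, Silva 7, Xu 1, Okoye 4, Ito 4, Nkem 3, Wren 2.
Silva leads with 7 wins (next highest: 4).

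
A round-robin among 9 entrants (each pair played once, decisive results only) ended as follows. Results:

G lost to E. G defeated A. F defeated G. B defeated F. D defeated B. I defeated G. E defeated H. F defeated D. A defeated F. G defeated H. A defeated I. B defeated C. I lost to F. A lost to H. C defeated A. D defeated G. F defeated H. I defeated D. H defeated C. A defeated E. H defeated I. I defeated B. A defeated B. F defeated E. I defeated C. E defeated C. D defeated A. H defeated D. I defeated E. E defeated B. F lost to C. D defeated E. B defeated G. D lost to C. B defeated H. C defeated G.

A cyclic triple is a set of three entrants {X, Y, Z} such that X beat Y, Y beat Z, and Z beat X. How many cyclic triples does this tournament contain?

27

Win totals: A 4, B 4, C 4, D 4, E 4, F 5, G 2, H 4, I 5.
An entrant with w wins dominates both others in C(w,2) triples; summing gives 6 + 6 + 6 + 6 + 6 + 10 + 1 + 6 + 10 = 57 transitive triples.
Total triples C(9,3) = 84, so cyclic triples = 84 − 57 = 27.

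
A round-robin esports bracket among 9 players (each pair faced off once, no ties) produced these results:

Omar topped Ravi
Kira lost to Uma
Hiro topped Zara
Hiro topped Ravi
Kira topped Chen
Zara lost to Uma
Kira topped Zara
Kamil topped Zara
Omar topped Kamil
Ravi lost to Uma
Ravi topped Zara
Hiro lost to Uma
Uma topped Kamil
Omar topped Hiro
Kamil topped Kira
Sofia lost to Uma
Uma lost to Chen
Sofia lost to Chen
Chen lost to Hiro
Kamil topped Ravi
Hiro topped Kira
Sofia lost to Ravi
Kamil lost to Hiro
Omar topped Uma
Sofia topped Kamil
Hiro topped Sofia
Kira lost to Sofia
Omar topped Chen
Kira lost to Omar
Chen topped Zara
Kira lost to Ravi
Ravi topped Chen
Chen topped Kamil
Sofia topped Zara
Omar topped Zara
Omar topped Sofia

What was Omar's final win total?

Omar's results: beat Sofia, Kamil, Zara, Chen, Uma, Kira, Hiro, Ravi; lost to no one.
That is 8 wins.

8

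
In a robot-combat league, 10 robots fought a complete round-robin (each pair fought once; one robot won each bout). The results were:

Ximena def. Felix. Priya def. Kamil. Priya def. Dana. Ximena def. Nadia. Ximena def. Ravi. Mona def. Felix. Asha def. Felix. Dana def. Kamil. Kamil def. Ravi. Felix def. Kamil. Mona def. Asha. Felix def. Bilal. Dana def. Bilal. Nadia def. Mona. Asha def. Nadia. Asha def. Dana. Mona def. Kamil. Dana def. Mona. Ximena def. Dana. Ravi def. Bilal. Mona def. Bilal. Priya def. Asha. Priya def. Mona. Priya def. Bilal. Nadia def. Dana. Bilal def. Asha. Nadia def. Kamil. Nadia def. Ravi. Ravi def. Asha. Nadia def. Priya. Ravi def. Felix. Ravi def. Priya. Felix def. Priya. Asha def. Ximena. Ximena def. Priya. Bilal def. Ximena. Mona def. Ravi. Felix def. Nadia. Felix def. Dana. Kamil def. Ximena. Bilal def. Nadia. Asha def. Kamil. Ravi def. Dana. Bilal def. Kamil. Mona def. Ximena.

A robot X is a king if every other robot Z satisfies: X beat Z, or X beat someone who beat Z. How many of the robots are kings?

Priya reaches everyone (king).
Asha reaches everyone (king).
Nadia reaches everyone (king).
Ravi reaches everyone (king).
Dana cannot reach Priya in two steps.
Mona reaches everyone (king).
Bilal reaches everyone (king).
Felix reaches everyone (king).
Kamil cannot reach Mona in two steps.
Ximena reaches everyone (king).
Kings: Priya, Asha, Nadia, Ravi, Mona, Bilal, Felix, Ximena — 8.

8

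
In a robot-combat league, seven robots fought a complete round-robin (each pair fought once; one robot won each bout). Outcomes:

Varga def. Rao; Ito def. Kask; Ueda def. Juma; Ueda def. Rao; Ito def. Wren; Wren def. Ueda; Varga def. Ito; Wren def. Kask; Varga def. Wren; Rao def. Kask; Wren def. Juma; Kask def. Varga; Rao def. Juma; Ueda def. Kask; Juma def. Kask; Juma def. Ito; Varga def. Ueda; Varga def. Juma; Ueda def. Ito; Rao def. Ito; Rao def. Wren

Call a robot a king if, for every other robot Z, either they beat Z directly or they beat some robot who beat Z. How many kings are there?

5

Kask reaches everyone (king).
Juma cannot reach Rao, Ueda in two steps.
Rao reaches everyone (king).
Ito cannot reach Rao in two steps.
Wren reaches everyone (king).
Ueda reaches everyone (king).
Varga reaches everyone (king).
Kings: Kask, Rao, Wren, Ueda, Varga — 5.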